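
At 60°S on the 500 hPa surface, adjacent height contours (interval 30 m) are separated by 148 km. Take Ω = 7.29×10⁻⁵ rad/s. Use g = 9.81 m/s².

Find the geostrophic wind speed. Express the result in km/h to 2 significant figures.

57 km/h

Coriolis parameter at 60°S:
f = 2Ω sin φ = 2 × 7.29×10⁻⁵ × sin 60° = 1.26×10⁻⁴ s⁻¹
Height gradient: |∂Z/∂n| = 30 m / 148000 m = 2.03×10⁻⁴
On a pressure surface, geostrophic balance gives V_g = (g/f)|∂Z/∂n|:
V_g = 9.81 × 2.03×10⁻⁴ / 1.26×10⁻⁴ = 15.7 m/s
Converting: 15.7 m/s × 3.6 = 57 km/h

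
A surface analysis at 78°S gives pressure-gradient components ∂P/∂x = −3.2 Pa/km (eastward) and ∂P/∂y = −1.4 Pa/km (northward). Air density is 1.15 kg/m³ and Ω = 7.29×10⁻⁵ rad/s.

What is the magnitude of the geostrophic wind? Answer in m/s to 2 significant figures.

21 m/s

Coriolis parameter at 78°S:
f = 2Ω sin φ = 2 × 7.29×10⁻⁵ × sin 78° = 1.43×10⁻⁴ s⁻¹
In the Southern Hemisphere f is negative: f = −1.43×10⁻⁴ s⁻¹.
Component geostrophic relations (x east, y north):
u_g = −(1/(fρ)) ∂P/∂y,  v_g = (1/(fρ)) ∂P/∂x
u_g = −(−1.4×10⁻³)/(−1.43×10⁻⁴ × 1.15) = −8.54 m/s;  v_g = (−3.2×10⁻³)/(−1.43×10⁻⁴ × 1.15) = 19.5 m/s
|V_g| = √(u_g² + v_g²) = 21.3 m/s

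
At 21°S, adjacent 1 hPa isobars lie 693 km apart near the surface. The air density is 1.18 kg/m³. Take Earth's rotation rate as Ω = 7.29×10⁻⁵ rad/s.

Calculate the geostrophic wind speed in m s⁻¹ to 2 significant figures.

2.3 m s⁻¹

Coriolis parameter at 21°S:
f = 2Ω sin φ = 2 × 7.29×10⁻⁵ × sin 21° = 5.23×10⁻⁵ s⁻¹
Pressure gradient: |∂P/∂n| = 100 Pa / 693000 m = 1.44×10⁻⁴ Pa/m
Geostrophic balance (pressure-gradient force = Coriolis force):
V_g = (1/(fρ)) |∂P/∂n| = 1.44×10⁻⁴ / (5.23×10⁻⁵ × 1.18) = 2.34 m/s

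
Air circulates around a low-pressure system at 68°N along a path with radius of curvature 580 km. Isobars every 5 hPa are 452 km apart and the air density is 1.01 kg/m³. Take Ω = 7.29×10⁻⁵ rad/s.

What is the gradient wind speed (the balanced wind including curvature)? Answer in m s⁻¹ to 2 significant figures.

7.4 m s⁻¹

Coriolis parameter at 68°N:
f = 2Ω sin φ = 2 × 7.29×10⁻⁵ × sin 68° = 1.35×10⁻⁴ s⁻¹
Pressure gradient: |∂P/∂n| = 500 Pa / 452000 m = 1.11×10⁻³ Pa/m
Geostrophic speed: V_g = |∂P/∂n|/(fρ) = 1.11×10⁻³/(1.35×10⁻⁴ × 1.01) = 8.10 m/s
Around a low, centrifugal force acts outward with Coriolis, so pressure-gradient force balances both:
(1/ρ)|∂P/∂n| = fV + V²/R  →  V² + fR·V − fR·V_g = 0
With fR = 1.35×10⁻⁴ × 580×10³ m = 78.4 m/s:
V = [−fR + √((fR)² + 4 fR V_g)]/2 = [−78.4 + √(78.4² + 4×78.4×8.1)]/2 = 7.4 m/s
Subgeostrophic (V < V_g = 8.1 m/s), as expected around a low.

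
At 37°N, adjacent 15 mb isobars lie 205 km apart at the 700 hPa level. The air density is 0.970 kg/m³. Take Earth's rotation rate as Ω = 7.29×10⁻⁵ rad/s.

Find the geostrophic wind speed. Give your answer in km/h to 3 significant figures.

309 km/h

Coriolis parameter at 37°N:
f = 2Ω sin φ = 2 × 7.29×10⁻⁵ × sin 37° = 8.77×10⁻⁵ s⁻¹
Pressure gradient: |∂P/∂n| = 1500 Pa / 205000 m = 7.32×10⁻³ Pa/m
Geostrophic balance (pressure-gradient force = Coriolis force):
V_g = (1/(fρ)) |∂P/∂n| = 7.32×10⁻³ / (8.77×10⁻⁵ × 0.970) = 86.0 m/s
Converting: 86.0 m/s × 3.6 = 309 km/h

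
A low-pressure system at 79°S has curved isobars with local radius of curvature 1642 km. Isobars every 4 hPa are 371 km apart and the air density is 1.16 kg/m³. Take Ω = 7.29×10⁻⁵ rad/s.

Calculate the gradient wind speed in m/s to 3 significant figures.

Coriolis parameter at 79°S:
f = 2Ω sin φ = 2 × 7.29×10⁻⁵ × sin 79° = 1.43×10⁻⁴ s⁻¹
Pressure gradient: |∂P/∂n| = 400 Pa / 371000 m = 1.08×10⁻³ Pa/m
Geostrophic speed: V_g = |∂P/∂n|/(fρ) = 1.08×10⁻³/(1.43×10⁻⁴ × 1.16) = 6.49 m/s
Around a low, centrifugal force acts outward with Coriolis, so pressure-gradient force balances both:
(1/ρ)|∂P/∂n| = fV + V²/R  →  V² + fR·V − fR·V_g = 0
With fR = 1.43×10⁻⁴ × 1642×10³ m = 235 m/s:
V = [−fR + √((fR)² + 4 fR V_g)]/2 = [−235 + √(235² + 4×235×6.49)]/2 = 6.32 m/s
Subgeostrophic (V < V_g = 6.49 m/s), as expected around a low.

6.32 m/s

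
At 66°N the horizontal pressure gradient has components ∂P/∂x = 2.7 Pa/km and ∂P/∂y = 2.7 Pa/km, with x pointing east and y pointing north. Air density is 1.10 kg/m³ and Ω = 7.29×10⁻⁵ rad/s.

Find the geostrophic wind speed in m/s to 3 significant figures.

26.1 m/s

Coriolis parameter at 66°N:
f = 2Ω sin φ = 2 × 7.29×10⁻⁵ × sin 66° = 1.33×10⁻⁴ s⁻¹
Component geostrophic relations (x east, y north):
u_g = −(1/(fρ)) ∂P/∂y,  v_g = (1/(fρ)) ∂P/∂x
u_g = −(2.7×10⁻³)/(1.33×10⁻⁴ × 1.10) = −18.4 m/s;  v_g = (2.7×10⁻³)/(1.33×10⁻⁴ × 1.10) = 18.4 m/s
|V_g| = √(u_g² + v_g²) = 26.1 m/s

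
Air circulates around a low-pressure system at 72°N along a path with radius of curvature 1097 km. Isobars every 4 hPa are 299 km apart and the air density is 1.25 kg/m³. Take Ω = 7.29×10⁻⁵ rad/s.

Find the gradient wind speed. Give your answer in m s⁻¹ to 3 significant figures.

7.36 m s⁻¹

Coriolis parameter at 72°N:
f = 2Ω sin φ = 2 × 7.29×10⁻⁵ × sin 72° = 1.39×10⁻⁴ s⁻¹
Pressure gradient: |∂P/∂n| = 400 Pa / 299000 m = 1.34×10⁻³ Pa/m
Geostrophic speed: V_g = |∂P/∂n|/(fρ) = 1.34×10⁻³/(1.39×10⁻⁴ × 1.25) = 7.72 m/s
Around a low, centrifugal force acts outward with Coriolis, so pressure-gradient force balances both:
(1/ρ)|∂P/∂n| = fV + V²/R  →  V² + fR·V − fR·V_g = 0
With fR = 1.39×10⁻⁴ × 1097×10³ m = 152 m/s:
V = [−fR + √((fR)² + 4 fR V_g)]/2 = [−152 + √(152² + 4×152×7.72)]/2 = 7.36 m/s
Subgeostrophic (V < V_g = 7.72 m/s), as expected around a low.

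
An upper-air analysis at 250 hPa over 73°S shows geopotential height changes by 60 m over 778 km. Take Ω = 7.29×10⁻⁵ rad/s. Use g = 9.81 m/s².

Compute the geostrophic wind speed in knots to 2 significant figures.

11 knots

Coriolis parameter at 73°S:
f = 2Ω sin φ = 2 × 7.29×10⁻⁵ × sin 73° = 1.39×10⁻⁴ s⁻¹
Height gradient: |∂Z/∂n| = 60 m / 778000 m = 7.71×10⁻⁵
On a pressure surface, geostrophic balance gives V_g = (g/f)|∂Z/∂n|:
V_g = 9.81 × 7.71×10⁻⁵ / 1.39×10⁻⁴ = 5.43 m/s
Converting: 5.43 m/s × 1.944 = 11 knots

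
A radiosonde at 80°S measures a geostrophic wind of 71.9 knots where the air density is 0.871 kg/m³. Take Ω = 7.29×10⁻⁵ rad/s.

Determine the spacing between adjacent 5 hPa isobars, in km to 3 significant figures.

Coriolis parameter at 80°S:
f = 2Ω sin φ = 2 × 7.29×10⁻⁵ × sin 80° = 1.44×10⁻⁴ s⁻¹
Wind speed in SI: 71.9 knots = 37.0 m/s
Geostrophic balance rearranged: |∂P/∂n| = f ρ V_g
|∂P/∂n| = 1.44×10⁻⁴ × 0.871 × 37.0 = 4.63×10⁻³ Pa/m
Isobar spacing: Δn = ΔP/|∂P/∂n| = 500 Pa / 4.63×10⁻³ Pa/m = 108088 m ≈ 108 km

108 km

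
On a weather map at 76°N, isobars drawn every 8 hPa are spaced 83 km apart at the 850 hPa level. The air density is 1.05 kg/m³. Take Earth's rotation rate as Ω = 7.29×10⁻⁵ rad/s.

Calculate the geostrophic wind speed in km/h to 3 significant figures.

Coriolis parameter at 76°N:
f = 2Ω sin φ = 2 × 7.29×10⁻⁵ × sin 76° = 1.41×10⁻⁴ s⁻¹
Pressure gradient: |∂P/∂n| = 800 Pa / 83000 m = 9.64×10⁻³ Pa/m
Geostrophic balance (pressure-gradient force = Coriolis force):
V_g = (1/(fρ)) |∂P/∂n| = 9.64×10⁻³ / (1.41×10⁻⁴ × 1.05) = 64.9 m/s
Converting: 64.9 m/s × 3.6 = 234 km/h

234 km/h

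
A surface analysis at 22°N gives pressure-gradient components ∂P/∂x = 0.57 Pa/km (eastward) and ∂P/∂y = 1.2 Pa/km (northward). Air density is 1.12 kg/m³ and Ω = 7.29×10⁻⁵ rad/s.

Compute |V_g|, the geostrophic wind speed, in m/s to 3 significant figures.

Coriolis parameter at 22°N:
f = 2Ω sin φ = 2 × 7.29×10⁻⁵ × sin 22° = 5.46×10⁻⁵ s⁻¹
Component geostrophic relations (x east, y north):
u_g = −(1/(fρ)) ∂P/∂y,  v_g = (1/(fρ)) ∂P/∂x
u_g = −(1.2×10⁻³)/(5.46×10⁻⁵ × 1.12) = −19.6 m/s;  v_g = (0.57×10⁻³)/(5.46×10⁻⁵ × 1.12) = 9.32 m/s
|V_g| = √(u_g² + v_g²) = 21.7 m/s

21.7 m/s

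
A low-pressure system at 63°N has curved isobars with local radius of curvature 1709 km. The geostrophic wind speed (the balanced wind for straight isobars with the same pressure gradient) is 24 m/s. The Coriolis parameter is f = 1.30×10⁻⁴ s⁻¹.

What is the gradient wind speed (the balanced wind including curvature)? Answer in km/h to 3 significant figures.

Around a low, centrifugal force acts outward with Coriolis, so pressure-gradient force balances both:
(1/ρ)|∂P/∂n| = fV + V²/R  →  V² + fR·V − fR·V_g = 0
With fR = 1.30×10⁻⁴ × 1709×10³ m = 222 m/s:
V = [−fR + √((fR)² + 4 fR V_g)]/2 = [−222 + √(222² + 4×222×24)]/2 = 21.9 m/s
Subgeostrophic (V < V_g = 24 m/s), as expected around a low.
Converting: 21.9 m/s × 3.6 = 78.7 km/h

78.7 km/h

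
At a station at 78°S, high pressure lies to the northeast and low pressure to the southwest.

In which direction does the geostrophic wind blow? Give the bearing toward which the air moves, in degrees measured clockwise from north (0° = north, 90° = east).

The pressure-gradient force points toward the southwest (bearing 225°).
Geostrophic balance: in the Southern Hemisphere the Coriolis force deflects motion to the left, so the geostrophic wind blows 90° to the left of the pressure-gradient force (low pressure on the right).
Rotating 225° by 90° counterclockwise gives 135° — the wind blows toward the southeast.

135°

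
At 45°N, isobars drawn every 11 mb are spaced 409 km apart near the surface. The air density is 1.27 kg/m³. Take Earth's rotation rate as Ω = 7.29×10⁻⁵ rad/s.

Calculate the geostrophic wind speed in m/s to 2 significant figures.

21 m/s

Coriolis parameter at 45°N:
f = 2Ω sin φ = 2 × 7.29×10⁻⁵ × sin 45° = 1.03×10⁻⁴ s⁻¹
Pressure gradient: |∂P/∂n| = 1100 Pa / 409000 m = 2.69×10⁻³ Pa/m
Geostrophic balance (pressure-gradient force = Coriolis force):
V_g = (1/(fρ)) |∂P/∂n| = 2.69×10⁻³ / (1.03×10⁻⁴ × 1.27) = 20.5 m/s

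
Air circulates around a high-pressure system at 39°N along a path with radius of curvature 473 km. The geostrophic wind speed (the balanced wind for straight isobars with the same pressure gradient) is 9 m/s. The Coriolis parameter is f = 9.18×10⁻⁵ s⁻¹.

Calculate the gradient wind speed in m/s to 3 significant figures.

Around a high, pressure-gradient force acts outward with centrifugal, so Coriolis balances both:
fV = (1/ρ)|∂P/∂n| + V²/R  →  V² − fR·V + fR·V_g = 0
With fR = 9.18×10⁻⁵ × 473×10³ m = 43.4 m/s:
V = [fR − √((fR)² − 4 fR V_g)]/2 = [43.4 − √(43.4² − 4×43.4×9)]/2 = 12.7 m/s
Supergeostrophic (V > V_g = 9 m/s), as expected around a high.

12.7 m/s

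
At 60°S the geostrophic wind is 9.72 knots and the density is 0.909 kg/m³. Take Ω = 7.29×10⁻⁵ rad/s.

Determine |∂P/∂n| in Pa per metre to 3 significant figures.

Coriolis parameter at 60°S:
f = 2Ω sin φ = 2 × 7.29×10⁻⁵ × sin 60° = 1.26×10⁻⁴ s⁻¹
Wind speed in SI: 9.72 knots = 5.00 m/s
Geostrophic balance rearranged: |∂P/∂n| = f ρ V_g
|∂P/∂n| = 1.26×10⁻⁴ × 0.909 × 5.00 = 5.74×10⁻⁴ Pa/m

5.74×10⁻⁴ Pa/m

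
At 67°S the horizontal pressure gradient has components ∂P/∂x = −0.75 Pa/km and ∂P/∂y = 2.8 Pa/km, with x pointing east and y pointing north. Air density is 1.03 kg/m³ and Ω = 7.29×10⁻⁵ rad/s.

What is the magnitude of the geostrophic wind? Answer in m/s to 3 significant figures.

Coriolis parameter at 67°S:
f = 2Ω sin φ = 2 × 7.29×10⁻⁵ × sin 67° = 1.34×10⁻⁴ s⁻¹
In the Southern Hemisphere f is negative: f = −1.34×10⁻⁴ s⁻¹.
Component geostrophic relations (x east, y north):
u_g = −(1/(fρ)) ∂P/∂y,  v_g = (1/(fρ)) ∂P/∂x
u_g = −(2.8×10⁻³)/(−1.34×10⁻⁴ × 1.03) = 20.3 m/s;  v_g = (−0.75×10⁻³)/(−1.34×10⁻⁴ × 1.03) = 5.43 m/s
|V_g| = √(u_g² + v_g²) = 21.0 m/s

21.0 m/s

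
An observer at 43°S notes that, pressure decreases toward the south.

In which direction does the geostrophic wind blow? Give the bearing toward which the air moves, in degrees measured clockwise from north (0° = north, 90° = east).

The pressure-gradient force points toward the south (bearing 180°).
Geostrophic balance: in the Southern Hemisphere the Coriolis force deflects motion to the left, so the geostrophic wind blows 90° to the left of the pressure-gradient force (low pressure on the right).
Rotating 180° by 90° counterclockwise gives 090° — the wind blows toward the east.

090°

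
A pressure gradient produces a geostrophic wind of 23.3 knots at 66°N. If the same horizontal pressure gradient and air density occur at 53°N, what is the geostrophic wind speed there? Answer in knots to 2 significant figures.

With the same pressure gradient and density, V_g ∝ 1/f ∝ 1/sin φ.
V₂ = V₁ · sin φ₁ / sin φ₂ = 23.3 × sin 66° / sin 53°
V₂ = 23.3 × 0.9135/0.7986 = 27 knots

27 knots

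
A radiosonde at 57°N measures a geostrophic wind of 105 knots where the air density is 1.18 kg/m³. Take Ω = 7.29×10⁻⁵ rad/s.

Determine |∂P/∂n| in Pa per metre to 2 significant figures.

Coriolis parameter at 57°N:
f = 2Ω sin φ = 2 × 7.29×10⁻⁵ × sin 57° = 1.22×10⁻⁴ s⁻¹
Wind speed in SI: 105 knots = 54.0 m/s
Geostrophic balance rearranged: |∂P/∂n| = f ρ V_g
|∂P/∂n| = 1.22×10⁻⁴ × 1.18 × 54.0 = 7.79×10⁻³ Pa/m

7.8×10⁻³ Pa/m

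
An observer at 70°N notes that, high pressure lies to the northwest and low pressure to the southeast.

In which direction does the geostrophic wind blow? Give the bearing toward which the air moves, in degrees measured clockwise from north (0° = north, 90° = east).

The pressure-gradient force points toward the southeast (bearing 135°).
Geostrophic balance: in the Northern Hemisphere the Coriolis force deflects motion to the right, so the geostrophic wind blows 90° to the right of the pressure-gradient force (low pressure on the left).
Rotating 135° by 90° clockwise gives 225° — the wind blows toward the southwest.

225°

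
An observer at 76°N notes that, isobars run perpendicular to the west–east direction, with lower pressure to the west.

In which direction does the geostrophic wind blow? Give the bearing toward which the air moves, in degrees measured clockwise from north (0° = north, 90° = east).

000°

The pressure-gradient force points toward the west (bearing 270°).
Geostrophic balance: in the Northern Hemisphere the Coriolis force deflects motion to the right, so the geostrophic wind blows 90° to the right of the pressure-gradient force (low pressure on the left).
Rotating 270° by 90° clockwise gives 000° — the wind blows toward the north.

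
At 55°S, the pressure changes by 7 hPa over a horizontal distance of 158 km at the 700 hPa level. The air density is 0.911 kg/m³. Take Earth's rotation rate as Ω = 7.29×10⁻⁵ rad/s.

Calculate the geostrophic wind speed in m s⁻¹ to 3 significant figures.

40.7 m s⁻¹

Coriolis parameter at 55°S:
f = 2Ω sin φ = 2 × 7.29×10⁻⁵ × sin 55° = 1.19×10⁻⁴ s⁻¹
Pressure gradient: |∂P/∂n| = 700 Pa / 158000 m = 4.43×10⁻³ Pa/m
Geostrophic balance (pressure-gradient force = Coriolis force):
V_g = (1/(fρ)) |∂P/∂n| = 4.43×10⁻³ / (1.19×10⁻⁴ × 0.911) = 40.7 m/s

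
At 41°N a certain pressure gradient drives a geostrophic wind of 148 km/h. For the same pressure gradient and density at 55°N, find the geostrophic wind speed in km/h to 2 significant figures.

With the same pressure gradient and density, V_g ∝ 1/f ∝ 1/sin φ.
V₂ = V₁ · sin φ₁ / sin φ₂ = 148 × sin 41° / sin 55°
V₂ = 148 × 0.6561/0.8192 = 120 km/h

120 km/h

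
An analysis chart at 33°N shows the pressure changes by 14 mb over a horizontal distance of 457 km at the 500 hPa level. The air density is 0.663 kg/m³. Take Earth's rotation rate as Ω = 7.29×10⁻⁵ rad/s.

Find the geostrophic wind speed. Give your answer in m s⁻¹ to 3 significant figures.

58.2 m s⁻¹

Coriolis parameter at 33°N:
f = 2Ω sin φ = 2 × 7.29×10⁻⁵ × sin 33° = 7.94×10⁻⁵ s⁻¹
Pressure gradient: |∂P/∂n| = 1400 Pa / 457000 m = 3.06×10⁻³ Pa/m
Geostrophic balance (pressure-gradient force = Coriolis force):
V_g = (1/(fρ)) |∂P/∂n| = 3.06×10⁻³ / (7.94×10⁻⁵ × 0.663) = 58.2 m/s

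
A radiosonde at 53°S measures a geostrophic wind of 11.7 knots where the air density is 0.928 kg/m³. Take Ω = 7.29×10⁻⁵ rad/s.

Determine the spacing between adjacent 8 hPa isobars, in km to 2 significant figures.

1200 km

Coriolis parameter at 53°S:
f = 2Ω sin φ = 2 × 7.29×10⁻⁵ × sin 53° = 1.16×10⁻⁴ s⁻¹
Wind speed in SI: 11.7 knots = 6.02 m/s
Geostrophic balance rearranged: |∂P/∂n| = f ρ V_g
|∂P/∂n| = 1.16×10⁻⁴ × 0.928 × 6.02 = 6.50×10⁻⁴ Pa/m
Isobar spacing: Δn = ΔP/|∂P/∂n| = 800 Pa / 6.50×10⁻⁴ Pa/m = 1230019 m ≈ 1200 km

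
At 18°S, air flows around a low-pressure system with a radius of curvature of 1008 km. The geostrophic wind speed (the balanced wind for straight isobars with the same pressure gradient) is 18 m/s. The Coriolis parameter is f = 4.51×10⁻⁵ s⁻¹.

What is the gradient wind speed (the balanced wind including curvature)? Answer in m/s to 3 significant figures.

Around a low, centrifugal force acts outward with Coriolis, so pressure-gradient force balances both:
(1/ρ)|∂P/∂n| = fV + V²/R  →  V² + fR·V − fR·V_g = 0
With fR = 4.51×10⁻⁵ × 1008×10³ m = 45.5 m/s:
V = [−fR + √((fR)² + 4 fR V_g)]/2 = [−45.5 + √(45.5² + 4×45.5×18)]/2 = 13.8 m/s
Subgeostrophic (V < V_g = 18 m/s), as expected around a low.

13.8 m/s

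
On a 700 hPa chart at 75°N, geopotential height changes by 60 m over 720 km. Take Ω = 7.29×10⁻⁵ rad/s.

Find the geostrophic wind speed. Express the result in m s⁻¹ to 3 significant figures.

5.80 m s⁻¹

Coriolis parameter at 75°N:
f = 2Ω sin φ = 2 × 7.29×10⁻⁵ × sin 75° = 1.41×10⁻⁴ s⁻¹
Height gradient: |∂Z/∂n| = 60 m / 720000 m = 8.33×10⁻⁵
On a pressure surface, geostrophic balance gives V_g = (g/f)|∂Z/∂n|:
V_g = 9.81 × 8.33×10⁻⁵ / 1.41×10⁻⁴ = 5.80 m/s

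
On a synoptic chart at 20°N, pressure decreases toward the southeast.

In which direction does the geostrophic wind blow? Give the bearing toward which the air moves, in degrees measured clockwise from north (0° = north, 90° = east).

The pressure-gradient force points toward the southeast (bearing 135°).
Geostrophic balance: in the Northern Hemisphere the Coriolis force deflects motion to the right, so the geostrophic wind blows 90° to the right of the pressure-gradient force (low pressure on the left).
Rotating 135° by 90° clockwise gives 225° — the wind blows toward the southwest.

225°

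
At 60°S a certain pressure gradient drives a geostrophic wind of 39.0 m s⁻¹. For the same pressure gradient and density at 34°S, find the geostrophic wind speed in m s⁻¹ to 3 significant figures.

With the same pressure gradient and density, V_g ∝ 1/f ∝ 1/sin φ.
V₂ = V₁ · sin φ₁ / sin φ₂ = 39.0 × sin 60° / sin 34°
V₂ = 39.0 × 0.8660/0.5592 = 60.4 m s⁻¹

60.4 m s⁻¹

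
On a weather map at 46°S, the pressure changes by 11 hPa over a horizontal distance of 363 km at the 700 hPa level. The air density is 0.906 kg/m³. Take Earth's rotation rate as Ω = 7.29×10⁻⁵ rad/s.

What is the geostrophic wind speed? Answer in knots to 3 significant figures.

62.0 knots

Coriolis parameter at 46°S:
f = 2Ω sin φ = 2 × 7.29×10⁻⁵ × sin 46° = 1.05×10⁻⁴ s⁻¹
Pressure gradient: |∂P/∂n| = 1100 Pa / 363000 m = 3.03×10⁻³ Pa/m
Geostrophic balance (pressure-gradient force = Coriolis force):
V_g = (1/(fρ)) |∂P/∂n| = 3.03×10⁻³ / (1.05×10⁻⁴ × 0.906) = 31.9 m/s
Converting: 31.9 m/s × 1.944 = 62.0 knots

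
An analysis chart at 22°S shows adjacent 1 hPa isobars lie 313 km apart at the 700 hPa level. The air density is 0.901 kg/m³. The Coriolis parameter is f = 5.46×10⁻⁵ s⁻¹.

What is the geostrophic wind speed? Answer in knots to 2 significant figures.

Pressure gradient: |∂P/∂n| = 100 Pa / 313000 m = 3.19×10⁻⁴ Pa/m
Geostrophic balance (pressure-gradient force = Coriolis force):
V_g = (1/(fρ)) |∂P/∂n| = 3.19×10⁻⁴ / (5.46×10⁻⁵ × 0.901) = 6.49 m/s
Converting: 6.49 m/s × 1.944 = 13 knots

13 knots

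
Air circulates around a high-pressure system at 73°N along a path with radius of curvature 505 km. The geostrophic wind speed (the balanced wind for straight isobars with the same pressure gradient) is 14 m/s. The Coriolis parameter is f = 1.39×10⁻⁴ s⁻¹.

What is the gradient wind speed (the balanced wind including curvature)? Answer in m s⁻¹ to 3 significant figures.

Around a high, pressure-gradient force acts outward with centrifugal, so Coriolis balances both:
fV = (1/ρ)|∂P/∂n| + V²/R  →  V² − fR·V + fR·V_g = 0
With fR = 1.39×10⁻⁴ × 505×10³ m = 70.2 m/s:
V = [fR − √((fR)² − 4 fR V_g)]/2 = [70.2 − √(70.2² − 4×70.2×14)]/2 = 19.3 m/s
Supergeostrophic (V > V_g = 14 m/s), as expected around a high.

19.3 m s⁻¹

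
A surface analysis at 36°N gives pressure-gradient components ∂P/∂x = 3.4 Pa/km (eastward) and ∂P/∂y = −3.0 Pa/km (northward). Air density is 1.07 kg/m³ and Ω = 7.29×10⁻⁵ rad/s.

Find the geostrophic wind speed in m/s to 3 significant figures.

49.4 m/s

Coriolis parameter at 36°N:
f = 2Ω sin φ = 2 × 7.29×10⁻⁵ × sin 36° = 8.57×10⁻⁵ s⁻¹
Component geostrophic relations (x east, y north):
u_g = −(1/(fρ)) ∂P/∂y,  v_g = (1/(fρ)) ∂P/∂x
u_g = −(−3.0×10⁻³)/(8.57×10⁻⁵ × 1.07) = 32.7 m/s;  v_g = (3.4×10⁻³)/(8.57×10⁻⁵ × 1.07) = 37.1 m/s
|V_g| = √(u_g² + v_g²) = 49.4 m/s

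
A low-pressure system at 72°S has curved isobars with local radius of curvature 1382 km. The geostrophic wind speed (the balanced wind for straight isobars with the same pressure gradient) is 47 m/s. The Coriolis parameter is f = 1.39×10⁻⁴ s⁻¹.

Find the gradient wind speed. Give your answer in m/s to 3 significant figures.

39.1 m/s

Around a low, centrifugal force acts outward with Coriolis, so pressure-gradient force balances both:
(1/ρ)|∂P/∂n| = fV + V²/R  →  V² + fR·V − fR·V_g = 0
With fR = 1.39×10⁻⁴ × 1382×10³ m = 192 m/s:
V = [−fR + √((fR)² + 4 fR V_g)]/2 = [−192 + √(192² + 4×192×47)]/2 = 39.1 m/s
Subgeostrophic (V < V_g = 47 m/s), as expected around a low.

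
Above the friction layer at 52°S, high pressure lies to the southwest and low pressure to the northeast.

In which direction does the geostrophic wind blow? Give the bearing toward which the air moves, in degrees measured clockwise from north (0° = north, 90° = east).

The pressure-gradient force points toward the northeast (bearing 045°).
Geostrophic balance: in the Southern Hemisphere the Coriolis force deflects motion to the left, so the geostrophic wind blows 90° to the left of the pressure-gradient force (low pressure on the right).
Rotating 045° by 90° counterclockwise gives 315° — the wind blows toward the northwest.

315°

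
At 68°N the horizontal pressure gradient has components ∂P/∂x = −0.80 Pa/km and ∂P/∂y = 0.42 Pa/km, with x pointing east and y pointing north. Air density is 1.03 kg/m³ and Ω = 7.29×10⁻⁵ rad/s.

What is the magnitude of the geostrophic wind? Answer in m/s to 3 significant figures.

Coriolis parameter at 68°N:
f = 2Ω sin φ = 2 × 7.29×10⁻⁵ × sin 68° = 1.35×10⁻⁴ s⁻¹
Component geostrophic relations (x east, y north):
u_g = −(1/(fρ)) ∂P/∂y,  v_g = (1/(fρ)) ∂P/∂x
u_g = −(0.42×10⁻³)/(1.35×10⁻⁴ × 1.03) = −3.02 m/s;  v_g = (−0.80×10⁻³)/(1.35×10⁻⁴ × 1.03) = −5.75 m/s
|V_g| = √(u_g² + v_g²) = 6.49 m/s

6.49 m/s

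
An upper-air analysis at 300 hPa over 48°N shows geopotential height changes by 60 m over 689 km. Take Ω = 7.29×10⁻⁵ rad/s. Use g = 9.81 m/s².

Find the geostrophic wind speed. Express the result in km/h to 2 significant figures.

Coriolis parameter at 48°N:
f = 2Ω sin φ = 2 × 7.29×10⁻⁵ × sin 48° = 1.08×10⁻⁴ s⁻¹
Height gradient: |∂Z/∂n| = 60 m / 689000 m = 8.71×10⁻⁵
On a pressure surface, geostrophic balance gives V_g = (g/f)|∂Z/∂n|:
V_g = 9.81 × 8.71×10⁻⁵ / 1.08×10⁻⁴ = 7.88 m/s
Converting: 7.88 m/s × 3.6 = 28 km/h

28 km/h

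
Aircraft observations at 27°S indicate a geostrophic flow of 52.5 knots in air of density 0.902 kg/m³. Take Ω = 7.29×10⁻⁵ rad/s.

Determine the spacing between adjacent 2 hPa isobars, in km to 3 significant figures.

Coriolis parameter at 27°S:
f = 2Ω sin φ = 2 × 7.29×10⁻⁵ × sin 27° = 6.62×10⁻⁵ s⁻¹
Wind speed in SI: 52.5 knots = 27.0 m/s
Geostrophic balance rearranged: |∂P/∂n| = f ρ V_g
|∂P/∂n| = 6.62×10⁻⁵ × 0.902 × 27.0 = 1.61×10⁻³ Pa/m
Isobar spacing: Δn = ΔP/|∂P/∂n| = 200 Pa / 1.61×10⁻³ Pa/m = 124029 m ≈ 124 km

124 km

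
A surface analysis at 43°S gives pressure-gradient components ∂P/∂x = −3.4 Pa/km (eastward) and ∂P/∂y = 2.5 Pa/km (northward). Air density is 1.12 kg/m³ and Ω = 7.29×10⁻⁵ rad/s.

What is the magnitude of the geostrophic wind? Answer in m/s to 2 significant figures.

Coriolis parameter at 43°S:
f = 2Ω sin φ = 2 × 7.29×10⁻⁵ × sin 43° = 9.94×10⁻⁵ s⁻¹
In the Southern Hemisphere f is negative: f = −9.94×10⁻⁵ s⁻¹.
Component geostrophic relations (x east, y north):
u_g = −(1/(fρ)) ∂P/∂y,  v_g = (1/(fρ)) ∂P/∂x
u_g = −(2.5×10⁻³)/(−9.94×10⁻⁵ × 1.12) = 22.4 m/s;  v_g = (−3.4×10⁻³)/(−9.94×10⁻⁵ × 1.12) = 30.5 m/s
|V_g| = √(u_g² + v_g²) = 37.9 m/s

38 m/s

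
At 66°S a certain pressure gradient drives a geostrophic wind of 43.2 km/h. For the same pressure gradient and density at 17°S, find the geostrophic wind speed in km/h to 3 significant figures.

With the same pressure gradient and density, V_g ∝ 1/f ∝ 1/sin φ.
V₂ = V₁ · sin φ₁ / sin φ₂ = 43.2 × sin 66° / sin 17°
V₂ = 43.2 × 0.9135/0.2924 = 135 km/h

135 km/h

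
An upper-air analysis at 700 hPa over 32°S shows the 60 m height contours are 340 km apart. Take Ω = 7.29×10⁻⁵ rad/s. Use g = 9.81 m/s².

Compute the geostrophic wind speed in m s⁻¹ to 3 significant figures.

22.4 m s⁻¹

Coriolis parameter at 32°S:
f = 2Ω sin φ = 2 × 7.29×10⁻⁵ × sin 32° = 7.73×10⁻⁵ s⁻¹
Height gradient: |∂Z/∂n| = 60 m / 340000 m = 1.76×10⁻⁴
On a pressure surface, geostrophic balance gives V_g = (g/f)|∂Z/∂n|:
V_g = 9.81 × 1.76×10⁻⁴ / 7.73×10⁻⁵ = 22.4 m/s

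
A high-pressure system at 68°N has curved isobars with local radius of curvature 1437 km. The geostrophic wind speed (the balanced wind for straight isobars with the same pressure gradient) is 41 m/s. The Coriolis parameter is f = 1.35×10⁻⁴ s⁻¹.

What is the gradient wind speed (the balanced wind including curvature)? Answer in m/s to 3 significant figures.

Around a high, pressure-gradient force acts outward with centrifugal, so Coriolis balances both:
fV = (1/ρ)|∂P/∂n| + V²/R  →  V² − fR·V + fR·V_g = 0
With fR = 1.35×10⁻⁴ × 1437×10³ m = 194 m/s:
V = [fR − √((fR)² − 4 fR V_g)]/2 = [194 − √(194² − 4×194×41)]/2 = 58.9 m/s
Supergeostrophic (V > V_g = 41 m/s), as expected around a high.

58.9 m/s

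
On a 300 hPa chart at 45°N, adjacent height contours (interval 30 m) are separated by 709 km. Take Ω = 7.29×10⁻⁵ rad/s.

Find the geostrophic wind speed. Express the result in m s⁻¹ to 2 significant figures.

4.0 m s⁻¹

Coriolis parameter at 45°N:
f = 2Ω sin φ = 2 × 7.29×10⁻⁵ × sin 45° = 1.03×10⁻⁴ s⁻¹
Height gradient: |∂Z/∂n| = 30 m / 709000 m = 4.23×10⁻⁵
On a pressure surface, geostrophic balance gives V_g = (g/f)|∂Z/∂n|:
V_g = 9.81 × 4.23×10⁻⁵ / 1.03×10⁻⁴ = 4.03 m/s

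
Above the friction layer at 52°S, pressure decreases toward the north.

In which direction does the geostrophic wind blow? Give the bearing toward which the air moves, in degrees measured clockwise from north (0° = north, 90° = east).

270°

The pressure-gradient force points toward the north (bearing 000°).
Geostrophic balance: in the Southern Hemisphere the Coriolis force deflects motion to the left, so the geostrophic wind blows 90° to the left of the pressure-gradient force (low pressure on the right).
Rotating 000° by 90° counterclockwise gives 270° — the wind blows toward the west.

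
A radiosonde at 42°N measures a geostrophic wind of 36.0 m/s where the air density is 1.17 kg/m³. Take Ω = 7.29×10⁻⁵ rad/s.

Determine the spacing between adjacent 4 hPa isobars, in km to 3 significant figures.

Coriolis parameter at 42°N:
f = 2Ω sin φ = 2 × 7.29×10⁻⁵ × sin 42° = 9.76×10⁻⁵ s⁻¹
Geostrophic balance rearranged: |∂P/∂n| = f ρ V_g
|∂P/∂n| = 9.76×10⁻⁵ × 1.17 × 36.0 = 4.11×10⁻³ Pa/m
Isobar spacing: Δn = ΔP/|∂P/∂n| = 400 Pa / 4.11×10⁻³ Pa/m = 97343 m ≈ 97.3 km

97.3 km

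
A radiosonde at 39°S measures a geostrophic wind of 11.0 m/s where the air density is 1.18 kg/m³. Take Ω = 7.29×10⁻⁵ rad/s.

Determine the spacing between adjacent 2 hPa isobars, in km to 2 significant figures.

170 km

Coriolis parameter at 39°S:
f = 2Ω sin φ = 2 × 7.29×10⁻⁵ × sin 39° = 9.18×10⁻⁵ s⁻¹
Geostrophic balance rearranged: |∂P/∂n| = f ρ V_g
|∂P/∂n| = 9.18×10⁻⁵ × 1.18 × 11.0 = 1.19×10⁻³ Pa/m
Isobar spacing: Δn = ΔP/|∂P/∂n| = 200 Pa / 1.19×10⁻³ Pa/m = 167929 m ≈ 170 km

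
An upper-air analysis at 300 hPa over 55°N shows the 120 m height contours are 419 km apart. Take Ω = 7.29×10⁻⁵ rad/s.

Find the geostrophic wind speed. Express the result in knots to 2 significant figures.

Coriolis parameter at 55°N:
f = 2Ω sin φ = 2 × 7.29×10⁻⁵ × sin 55° = 1.19×10⁻⁴ s⁻¹
Height gradient: |∂Z/∂n| = 120 m / 419000 m = 2.86×10⁻⁴
On a pressure surface, geostrophic balance gives V_g = (g/f)|∂Z/∂n|:
V_g = 9.81 × 2.86×10⁻⁴ / 1.19×10⁻⁴ = 23.5 m/s
Converting: 23.5 m/s × 1.944 = 46 knots

46 knots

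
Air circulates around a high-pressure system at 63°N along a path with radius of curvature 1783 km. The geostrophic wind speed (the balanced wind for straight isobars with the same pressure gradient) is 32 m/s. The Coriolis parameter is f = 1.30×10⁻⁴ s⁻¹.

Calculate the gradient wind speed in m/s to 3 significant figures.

Around a high, pressure-gradient force acts outward with centrifugal, so Coriolis balances both:
fV = (1/ρ)|∂P/∂n| + V²/R  →  V² − fR·V + fR·V_g = 0
With fR = 1.30×10⁻⁴ × 1783×10³ m = 232 m/s:
V = [fR − √((fR)² − 4 fR V_g)]/2 = [232 − √(232² − 4×232×32)]/2 = 38.3 m/s
Supergeostrophic (V > V_g = 32 m/s), as expected around a high.

38.3 m/s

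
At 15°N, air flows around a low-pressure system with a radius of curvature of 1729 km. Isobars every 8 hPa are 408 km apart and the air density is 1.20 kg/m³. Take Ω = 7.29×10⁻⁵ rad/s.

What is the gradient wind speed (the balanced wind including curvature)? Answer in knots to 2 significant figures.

Coriolis parameter at 15°N:
f = 2Ω sin φ = 2 × 7.29×10⁻⁵ × sin 15° = 3.77×10⁻⁵ s⁻¹
Pressure gradient: |∂P/∂n| = 800 Pa / 408000 m = 1.96×10⁻³ Pa/m
Geostrophic speed: V_g = |∂P/∂n|/(fρ) = 1.96×10⁻³/(3.77×10⁻⁵ × 1.20) = 43.3 m/s
Around a low, centrifugal force acts outward with Coriolis, so pressure-gradient force balances both:
(1/ρ)|∂P/∂n| = fV + V²/R  →  V² + fR·V − fR·V_g = 0
With fR = 3.77×10⁻⁵ × 1729×10³ m = 65.2 m/s:
V = [−fR + √((fR)² + 4 fR V_g)]/2 = [−65.2 + √(65.2² + 4×65.2×43.3)]/2 = 29.7 m/s
Subgeostrophic (V < V_g = 43.3 m/s), as expected around a low.
Converting: 29.7 m/s × 1.944 = 58 knots

58 knots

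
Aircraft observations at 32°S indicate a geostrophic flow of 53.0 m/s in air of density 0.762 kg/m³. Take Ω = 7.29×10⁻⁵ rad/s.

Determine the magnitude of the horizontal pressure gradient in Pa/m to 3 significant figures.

3.12×10⁻³ Pa/m

Coriolis parameter at 32°S:
f = 2Ω sin φ = 2 × 7.29×10⁻⁵ × sin 32° = 7.73×10⁻⁵ s⁻¹
Geostrophic balance rearranged: |∂P/∂n| = f ρ V_g
|∂P/∂n| = 7.73×10⁻⁵ × 0.762 × 53.0 = 3.12×10⁻³ Pa/m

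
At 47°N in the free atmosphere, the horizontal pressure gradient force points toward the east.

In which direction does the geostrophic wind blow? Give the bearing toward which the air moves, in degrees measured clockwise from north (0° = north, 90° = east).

The pressure-gradient force points toward the east (bearing 090°).
Geostrophic balance: in the Northern Hemisphere the Coriolis force deflects motion to the right, so the geostrophic wind blows 90° to the right of the pressure-gradient force (low pressure on the left).
Rotating 090° by 90° clockwise gives 180° — the wind blows toward the south.

180°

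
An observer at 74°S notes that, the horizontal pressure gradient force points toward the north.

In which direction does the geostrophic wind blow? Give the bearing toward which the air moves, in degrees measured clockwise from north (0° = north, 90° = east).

270°

The pressure-gradient force points toward the north (bearing 000°).
Geostrophic balance: in the Southern Hemisphere the Coriolis force deflects motion to the left, so the geostrophic wind blows 90° to the left of the pressure-gradient force (low pressure on the right).
Rotating 000° by 90° counterclockwise gives 270° — the wind blows toward the west.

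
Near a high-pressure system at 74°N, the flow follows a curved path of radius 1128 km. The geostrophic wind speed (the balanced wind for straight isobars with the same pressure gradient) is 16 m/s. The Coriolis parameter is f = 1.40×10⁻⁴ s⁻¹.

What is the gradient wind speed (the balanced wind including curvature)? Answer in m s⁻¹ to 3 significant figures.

Around a high, pressure-gradient force acts outward with centrifugal, so Coriolis balances both:
fV = (1/ρ)|∂P/∂n| + V²/R  →  V² − fR·V + fR·V_g = 0
With fR = 1.40×10⁻⁴ × 1128×10³ m = 158 m/s:
V = [fR − √((fR)² − 4 fR V_g)]/2 = [158 − √(158² − 4×158×16)]/2 = 18.1 m/s
Supergeostrophic (V > V_g = 16 m/s), as expected around a high.

18.1 m s⁻¹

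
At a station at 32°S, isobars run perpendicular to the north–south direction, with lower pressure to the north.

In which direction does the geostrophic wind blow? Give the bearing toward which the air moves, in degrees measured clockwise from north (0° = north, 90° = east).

The pressure-gradient force points toward the north (bearing 000°).
Geostrophic balance: in the Southern Hemisphere the Coriolis force deflects motion to the left, so the geostrophic wind blows 90° to the left of the pressure-gradient force (low pressure on the right).
Rotating 000° by 90° counterclockwise gives 270° — the wind blows toward the west.

270°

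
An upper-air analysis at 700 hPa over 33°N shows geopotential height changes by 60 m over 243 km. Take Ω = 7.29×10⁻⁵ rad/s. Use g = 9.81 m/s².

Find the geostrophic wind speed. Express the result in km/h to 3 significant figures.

Coriolis parameter at 33°N:
f = 2Ω sin φ = 2 × 7.29×10⁻⁵ × sin 33° = 7.94×10⁻⁵ s⁻¹
Height gradient: |∂Z/∂n| = 60 m / 243000 m = 2.47×10⁻⁴
On a pressure surface, geostrophic balance gives V_g = (g/f)|∂Z/∂n|:
V_g = 9.81 × 2.47×10⁻⁴ / 7.94×10⁻⁵ = 30.5 m/s
Converting: 30.5 m/s × 3.6 = 110 km/h

110 km/h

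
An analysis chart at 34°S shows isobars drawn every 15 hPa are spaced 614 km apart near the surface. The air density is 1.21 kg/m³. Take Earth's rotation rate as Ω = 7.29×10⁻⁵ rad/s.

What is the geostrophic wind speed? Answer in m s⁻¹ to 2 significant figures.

25 m s⁻¹

Coriolis parameter at 34°S:
f = 2Ω sin φ = 2 × 7.29×10⁻⁵ × sin 34° = 8.15×10⁻⁵ s⁻¹
Pressure gradient: |∂P/∂n| = 1500 Pa / 614000 m = 2.44×10⁻³ Pa/m
Geostrophic balance (pressure-gradient force = Coriolis force):
V_g = (1/(fρ)) |∂P/∂n| = 2.44×10⁻³ / (8.15×10⁻⁵ × 1.21) = 24.8 m/s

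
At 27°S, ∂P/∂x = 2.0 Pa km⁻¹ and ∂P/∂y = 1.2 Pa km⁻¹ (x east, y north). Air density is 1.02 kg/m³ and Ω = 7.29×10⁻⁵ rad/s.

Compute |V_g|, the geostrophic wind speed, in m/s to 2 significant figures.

Coriolis parameter at 27°S:
f = 2Ω sin φ = 2 × 7.29×10⁻⁵ × sin 27° = 6.62×10⁻⁵ s⁻¹
In the Southern Hemisphere f is negative: f = −6.62×10⁻⁵ s⁻¹.
Component geostrophic relations (x east, y north):
u_g = −(1/(fρ)) ∂P/∂y,  v_g = (1/(fρ)) ∂P/∂x
u_g = −(1.2×10⁻³)/(−6.62×10⁻⁵ × 1.02) = 17.8 m/s;  v_g = (2.0×10⁻³)/(−6.62×10⁻⁵ × 1.02) = −29.6 m/s
|V_g| = √(u_g² + v_g²) = 34.5 m/s

35 m/s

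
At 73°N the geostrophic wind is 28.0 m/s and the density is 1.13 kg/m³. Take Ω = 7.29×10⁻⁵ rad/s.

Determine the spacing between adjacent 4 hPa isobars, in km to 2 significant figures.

91 km

Coriolis parameter at 73°N:
f = 2Ω sin φ = 2 × 7.29×10⁻⁵ × sin 73° = 1.39×10⁻⁴ s⁻¹
Geostrophic balance rearranged: |∂P/∂n| = f ρ V_g
|∂P/∂n| = 1.39×10⁻⁴ × 1.13 × 28.0 = 4.41×10⁻³ Pa/m
Isobar spacing: Δn = ΔP/|∂P/∂n| = 400 Pa / 4.41×10⁻³ Pa/m = 90671 m ≈ 91 km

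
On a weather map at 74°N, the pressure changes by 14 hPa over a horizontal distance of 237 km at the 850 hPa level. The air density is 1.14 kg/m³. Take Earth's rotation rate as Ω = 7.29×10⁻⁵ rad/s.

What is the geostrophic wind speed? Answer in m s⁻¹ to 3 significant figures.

Coriolis parameter at 74°N:
f = 2Ω sin φ = 2 × 7.29×10⁻⁵ × sin 74° = 1.40×10⁻⁴ s⁻¹
Pressure gradient: |∂P/∂n| = 1400 Pa / 237000 m = 5.91×10⁻³ Pa/m
Geostrophic balance (pressure-gradient force = Coriolis force):
V_g = (1/(fρ)) |∂P/∂n| = 5.91×10⁻³ / (1.40×10⁻⁴ × 1.14) = 37.0 m/s

37.0 m s⁻¹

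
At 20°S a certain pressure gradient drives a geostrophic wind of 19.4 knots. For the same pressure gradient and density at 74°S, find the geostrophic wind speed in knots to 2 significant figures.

With the same pressure gradient and density, V_g ∝ 1/f ∝ 1/sin φ.
V₂ = V₁ · sin φ₁ / sin φ₂ = 19.4 × sin 20° / sin 74°
V₂ = 19.4 × 0.3420/0.9613 = 6.9 knots

6.9 knots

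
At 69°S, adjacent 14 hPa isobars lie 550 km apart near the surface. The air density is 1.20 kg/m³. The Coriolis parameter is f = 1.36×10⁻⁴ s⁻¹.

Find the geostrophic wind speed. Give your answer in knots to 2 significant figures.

Pressure gradient: |∂P/∂n| = 1400 Pa / 550000 m = 2.55×10⁻³ Pa/m
Geostrophic balance (pressure-gradient force = Coriolis force):
V_g = (1/(fρ)) |∂P/∂n| = 2.55×10⁻³ / (1.36×10⁻⁴ × 1.20) = 15.6 m/s
Converting: 15.6 m/s × 1.944 = 30 knots

30 knots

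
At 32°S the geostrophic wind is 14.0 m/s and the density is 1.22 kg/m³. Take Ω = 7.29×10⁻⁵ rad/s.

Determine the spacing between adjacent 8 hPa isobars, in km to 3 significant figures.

606 km

Coriolis parameter at 32°S:
f = 2Ω sin φ = 2 × 7.29×10⁻⁵ × sin 32° = 7.73×10⁻⁵ s⁻¹
Geostrophic balance rearranged: |∂P/∂n| = f ρ V_g
|∂P/∂n| = 7.73×10⁻⁵ × 1.22 × 14.0 = 1.32×10⁻³ Pa/m
Isobar spacing: Δn = ΔP/|∂P/∂n| = 800 Pa / 1.32×10⁻³ Pa/m = 606226 m ≈ 606 km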